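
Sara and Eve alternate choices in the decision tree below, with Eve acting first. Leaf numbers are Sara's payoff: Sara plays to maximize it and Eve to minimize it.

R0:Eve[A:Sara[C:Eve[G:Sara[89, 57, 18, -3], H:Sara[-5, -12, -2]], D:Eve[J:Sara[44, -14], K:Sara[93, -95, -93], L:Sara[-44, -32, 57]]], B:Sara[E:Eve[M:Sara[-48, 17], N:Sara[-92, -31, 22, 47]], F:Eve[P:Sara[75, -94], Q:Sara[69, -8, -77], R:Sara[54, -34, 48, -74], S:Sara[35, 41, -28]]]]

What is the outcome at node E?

M (Sara): max(-48, 17) = 17
N (Sara): max(-92, -31, 22, 47) = 47
E (Eve): min(17, 47) = 17

17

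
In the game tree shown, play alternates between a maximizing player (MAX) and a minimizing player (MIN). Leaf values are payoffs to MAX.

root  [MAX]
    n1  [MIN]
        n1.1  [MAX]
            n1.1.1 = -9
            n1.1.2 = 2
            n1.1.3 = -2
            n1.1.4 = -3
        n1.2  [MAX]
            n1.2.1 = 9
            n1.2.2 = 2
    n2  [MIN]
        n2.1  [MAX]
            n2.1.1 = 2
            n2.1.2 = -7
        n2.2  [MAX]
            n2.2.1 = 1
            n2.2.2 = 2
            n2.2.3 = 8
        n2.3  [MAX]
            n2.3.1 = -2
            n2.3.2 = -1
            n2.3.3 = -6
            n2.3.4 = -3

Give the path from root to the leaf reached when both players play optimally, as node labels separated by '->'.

n1.1 (MAX): max(-9, 2, -2, -3) = 2
n1.2 (MAX): max(9, 2) = 9
n1 (MIN): min(2, 9) = 2
n2.1 (MAX): max(2, -7) = 2
n2.2 (MAX): max(1, 2, 8) = 8
n2.3 (MAX): max(-2, -1, -6, -3) = -1
n2 (MIN): min(2, 8, -1) = -1
root (MAX): max(2, -1) = 2
At root, MAX picks n1 (highest: 2).
At n1, MIN picks n1.1 (lowest: 2).
At n1.1, MAX picks n1.1.2 (highest: 2).
Terminal value 2.

root -> n1 -> n1.1 -> n1.1.2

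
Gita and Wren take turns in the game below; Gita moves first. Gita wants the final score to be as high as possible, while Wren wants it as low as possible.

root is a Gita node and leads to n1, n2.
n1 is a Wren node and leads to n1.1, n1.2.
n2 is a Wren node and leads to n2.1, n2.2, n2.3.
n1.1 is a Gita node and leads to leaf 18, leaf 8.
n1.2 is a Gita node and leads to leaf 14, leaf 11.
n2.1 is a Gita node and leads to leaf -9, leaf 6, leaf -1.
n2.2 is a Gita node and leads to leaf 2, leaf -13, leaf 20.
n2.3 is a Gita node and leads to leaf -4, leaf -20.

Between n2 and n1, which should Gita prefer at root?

n1

n2.1 (Gita): max(-9, 6, -1) = 6
n2.2 (Gita): max(2, -13, 20) = 20
n2.3 (Gita): max(-4, -20) = -4
n2 (Wren): min(6, 20, -4) = -4
n1.1 (Gita): max(18, 8) = 18
n1.2 (Gita): max(14, 11) = 14
n1 (Wren): min(18, 14) = 14
Gita prefers the higher value; n2=-4, n1=14. n1 is better since 14 > -4.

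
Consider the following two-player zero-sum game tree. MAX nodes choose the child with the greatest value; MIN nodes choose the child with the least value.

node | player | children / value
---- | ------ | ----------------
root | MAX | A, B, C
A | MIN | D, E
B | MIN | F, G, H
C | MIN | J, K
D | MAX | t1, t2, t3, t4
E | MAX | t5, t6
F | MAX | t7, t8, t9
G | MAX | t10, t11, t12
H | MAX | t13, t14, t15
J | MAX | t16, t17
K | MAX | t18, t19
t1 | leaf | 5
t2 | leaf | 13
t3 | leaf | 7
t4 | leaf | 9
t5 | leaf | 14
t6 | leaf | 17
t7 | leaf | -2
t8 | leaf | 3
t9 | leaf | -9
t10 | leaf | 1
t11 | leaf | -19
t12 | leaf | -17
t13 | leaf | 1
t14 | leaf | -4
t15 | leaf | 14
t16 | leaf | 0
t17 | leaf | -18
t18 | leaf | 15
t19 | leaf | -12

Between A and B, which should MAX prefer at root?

D (MAX): max(5, 13, 7, 9) = 13
E (MAX): max(14, 17) = 17
A (MIN): min(13, 17) = 13
F (MAX): max(-2, 3, -9) = 3
G (MAX): max(1, -19, -17) = 1
H (MAX): max(1, -4, 14) = 14
B (MIN): min(3, 1, 14) = 1
MAX prefers the higher value; A=13, B=1. A is better since 13 > 1.

A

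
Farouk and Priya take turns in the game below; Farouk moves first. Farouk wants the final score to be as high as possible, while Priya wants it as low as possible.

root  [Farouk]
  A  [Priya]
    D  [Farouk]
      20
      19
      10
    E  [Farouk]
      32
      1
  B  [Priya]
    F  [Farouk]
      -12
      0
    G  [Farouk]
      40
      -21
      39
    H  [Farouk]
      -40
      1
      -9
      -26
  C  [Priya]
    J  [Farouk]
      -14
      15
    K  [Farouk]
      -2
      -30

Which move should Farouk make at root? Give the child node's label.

D (Farouk): max(20, 19, 10) = 20
E (Farouk): max(32, 1) = 32
A (Priya): min(20, 32) = 20
F (Farouk): max(-12, 0) = 0
G (Farouk): max(40, -21, 39) = 40
H (Farouk): max(-40, 1, -9, -26) = 1
B (Priya): min(0, 40, 1) = 0
J (Farouk): max(-14, 15) = 15
K (Farouk): max(-2, -30) = -2
C (Priya): min(15, -2) = -2
root (Farouk): max(20, 0, -2) = 20
Farouk at root wants the highest of {A=20, B=0, C=-2}, so chooses A.

A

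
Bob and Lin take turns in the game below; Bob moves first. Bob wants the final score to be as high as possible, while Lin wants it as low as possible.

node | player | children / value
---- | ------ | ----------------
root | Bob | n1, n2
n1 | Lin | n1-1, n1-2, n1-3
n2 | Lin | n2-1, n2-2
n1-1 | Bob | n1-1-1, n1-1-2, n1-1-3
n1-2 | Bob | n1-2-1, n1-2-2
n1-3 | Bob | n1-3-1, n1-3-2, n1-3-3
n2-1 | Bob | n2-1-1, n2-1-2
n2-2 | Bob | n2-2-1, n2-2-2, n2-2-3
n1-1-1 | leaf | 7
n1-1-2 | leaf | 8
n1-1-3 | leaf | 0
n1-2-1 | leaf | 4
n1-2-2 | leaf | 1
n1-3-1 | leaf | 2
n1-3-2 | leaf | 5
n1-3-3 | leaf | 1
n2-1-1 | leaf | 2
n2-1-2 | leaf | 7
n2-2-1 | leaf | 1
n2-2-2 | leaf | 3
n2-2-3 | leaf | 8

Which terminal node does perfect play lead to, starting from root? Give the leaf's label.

n2-1-2

n1-1 (Bob): max(7, 8, 0) = 8
n1-2 (Bob): max(4, 1) = 4
n1-3 (Bob): max(2, 5, 1) = 5
n1 (Lin): min(8, 4, 5) = 4
n2-1 (Bob): max(2, 7) = 7
n2-2 (Bob): max(1, 3, 8) = 8
n2 (Lin): min(7, 8) = 7
root (Bob): max(4, 7) = 7
At root, Bob picks n2 (highest: 7).
At n2, Lin picks n2-1 (lowest: 7).
At n2-1, Bob picks n2-1-2 (highest: 7).
Terminal value 7.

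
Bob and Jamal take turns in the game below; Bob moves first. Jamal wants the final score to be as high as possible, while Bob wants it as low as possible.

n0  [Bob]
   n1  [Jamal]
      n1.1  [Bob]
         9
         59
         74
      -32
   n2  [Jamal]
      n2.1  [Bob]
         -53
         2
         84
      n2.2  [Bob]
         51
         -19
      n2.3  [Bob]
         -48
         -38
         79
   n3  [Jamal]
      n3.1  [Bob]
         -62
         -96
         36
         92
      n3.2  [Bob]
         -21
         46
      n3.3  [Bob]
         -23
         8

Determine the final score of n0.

n1.1 (Bob): min(9, 59, 74) = 9
n1 (Jamal): max(9, -32) = 9
n2.1 (Bob): min(-53, 2, 84) = -53
n2.2 (Bob): min(51, -19) = -19
n2.3 (Bob): min(-48, -38, 79) = -48
n2 (Jamal): max(-53, -19, -48) = -19
n3.1 (Bob): min(-62, -96, 36, 92) = -96
n3.2 (Bob): min(-21, 46) = -21
n3.3 (Bob): min(-23, 8) = -23
n3 (Jamal): max(-96, -21, -23) = -21
n0 (Bob): min(9, -19, -21) = -21

-21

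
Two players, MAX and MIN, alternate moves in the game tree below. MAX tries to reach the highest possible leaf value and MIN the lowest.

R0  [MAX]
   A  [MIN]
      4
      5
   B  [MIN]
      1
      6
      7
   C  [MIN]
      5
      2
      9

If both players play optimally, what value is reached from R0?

A (MIN): min(4, 5) = 4
B (MIN): min(1, 6, 7) = 1
C (MIN): min(5, 2, 9) = 2
R0 (MAX): max(4, 1, 2) = 4

4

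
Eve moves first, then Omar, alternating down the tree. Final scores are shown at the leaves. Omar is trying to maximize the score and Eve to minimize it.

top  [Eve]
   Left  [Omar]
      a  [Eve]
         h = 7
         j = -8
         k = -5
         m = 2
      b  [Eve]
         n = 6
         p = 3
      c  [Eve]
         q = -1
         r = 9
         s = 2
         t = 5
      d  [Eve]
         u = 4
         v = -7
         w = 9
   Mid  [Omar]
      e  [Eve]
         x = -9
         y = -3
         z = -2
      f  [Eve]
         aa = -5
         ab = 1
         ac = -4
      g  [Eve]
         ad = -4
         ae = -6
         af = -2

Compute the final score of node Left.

3

a (Eve): min(7, -8, -5, 2) = -8
b (Eve): min(6, 3) = 3
c (Eve): min(-1, 9, 2, 5) = -1
d (Eve): min(4, -7, 9) = -7
Left (Omar): max(-8, 3, -1, -7) = 3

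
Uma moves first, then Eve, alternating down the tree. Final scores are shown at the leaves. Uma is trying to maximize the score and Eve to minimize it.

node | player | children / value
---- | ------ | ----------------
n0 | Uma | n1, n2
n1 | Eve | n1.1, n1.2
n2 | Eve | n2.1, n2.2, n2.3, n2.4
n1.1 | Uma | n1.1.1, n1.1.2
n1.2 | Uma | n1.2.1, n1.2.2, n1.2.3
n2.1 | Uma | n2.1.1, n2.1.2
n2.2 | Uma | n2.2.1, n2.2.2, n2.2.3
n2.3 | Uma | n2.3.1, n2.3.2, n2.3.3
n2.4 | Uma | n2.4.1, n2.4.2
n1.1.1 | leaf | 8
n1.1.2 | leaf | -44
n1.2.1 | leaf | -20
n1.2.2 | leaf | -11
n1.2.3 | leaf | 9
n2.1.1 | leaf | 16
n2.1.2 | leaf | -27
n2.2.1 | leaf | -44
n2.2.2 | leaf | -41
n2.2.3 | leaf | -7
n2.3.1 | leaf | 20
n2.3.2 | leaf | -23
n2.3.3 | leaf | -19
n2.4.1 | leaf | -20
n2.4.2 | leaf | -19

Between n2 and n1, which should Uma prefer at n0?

n2.1 (Uma): max(16, -27) = 16
n2.2 (Uma): max(-44, -41, -7) = -7
n2.3 (Uma): max(20, -23, -19) = 20
n2.4 (Uma): max(-20, -19) = -19
n2 (Eve): min(16, -7, 20, -19) = -19
n1.1 (Uma): max(8, -44) = 8
n1.2 (Uma): max(-20, -11, 9) = 9
n1 (Eve): min(8, 9) = 8
Uma prefers the higher value; n2=-19, n1=8. n1 is better since 8 > -19.

n1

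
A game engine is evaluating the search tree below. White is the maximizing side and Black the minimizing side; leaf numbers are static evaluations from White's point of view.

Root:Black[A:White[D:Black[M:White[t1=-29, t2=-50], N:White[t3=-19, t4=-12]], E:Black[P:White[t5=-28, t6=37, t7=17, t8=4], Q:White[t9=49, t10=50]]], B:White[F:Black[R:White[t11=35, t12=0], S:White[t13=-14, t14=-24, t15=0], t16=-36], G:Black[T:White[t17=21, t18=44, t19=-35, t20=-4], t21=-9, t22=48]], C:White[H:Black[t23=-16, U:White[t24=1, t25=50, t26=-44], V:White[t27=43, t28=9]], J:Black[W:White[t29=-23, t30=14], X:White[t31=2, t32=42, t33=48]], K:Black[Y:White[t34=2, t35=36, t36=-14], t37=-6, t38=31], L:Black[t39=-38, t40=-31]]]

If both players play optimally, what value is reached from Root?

M (White): max(-29, -50) = -29
N (White): max(-19, -12) = -12
D (Black): min(-29, -12) = -29
P (White): max(-28, 37, 17, 4) = 37
Q (White): max(49, 50) = 50
E (Black): min(37, 50) = 37
A (White): max(-29, 37) = 37
R (White): max(35, 0) = 35
S (White): max(-14, -24, 0) = 0
F (Black): min(35, 0, -36) = -36
T (White): max(21, 44, -35, -4) = 44
G (Black): min(44, -9, 48) = -9
B (White): max(-36, -9) = -9
U (White): max(1, 50, -44) = 50
V (White): max(43, 9) = 43
H (Black): min(-16, 50, 43) = -16
W (White): max(-23, 14) = 14
X (White): max(2, 42, 48) = 48
J (Black): min(14, 48) = 14
Y (White): max(2, 36, -14) = 36
K (Black): min(36, -6, 31) = -6
L (Black): min(-38, -31) = -38
C (White): max(-16, 14, -6, -38) = 14
Root (Black): min(37, -9, 14) = -9

-9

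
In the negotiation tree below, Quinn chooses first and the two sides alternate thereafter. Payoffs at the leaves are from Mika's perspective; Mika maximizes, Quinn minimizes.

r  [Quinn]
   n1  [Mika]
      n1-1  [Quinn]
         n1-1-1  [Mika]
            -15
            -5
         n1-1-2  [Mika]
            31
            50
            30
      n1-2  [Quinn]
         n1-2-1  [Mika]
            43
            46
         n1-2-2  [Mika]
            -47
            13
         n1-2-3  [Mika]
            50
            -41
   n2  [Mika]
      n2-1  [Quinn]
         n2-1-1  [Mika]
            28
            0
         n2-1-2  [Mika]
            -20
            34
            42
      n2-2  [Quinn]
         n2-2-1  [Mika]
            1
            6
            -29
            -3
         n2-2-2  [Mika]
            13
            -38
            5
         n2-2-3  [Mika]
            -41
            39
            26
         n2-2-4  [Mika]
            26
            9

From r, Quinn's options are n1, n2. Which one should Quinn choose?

n1

n1-1-1 (Mika): max(-15, -5) = -5
n1-1-2 (Mika): max(31, 50, 30) = 50
n1-1 (Quinn): min(-5, 50) = -5
n1-2-1 (Mika): max(43, 46) = 46
n1-2-2 (Mika): max(-47, 13) = 13
n1-2-3 (Mika): max(50, -41) = 50
n1-2 (Quinn): min(46, 13, 50) = 13
n1 (Mika): max(-5, 13) = 13
n2-1-1 (Mika): max(28, 0) = 28
n2-1-2 (Mika): max(-20, 34, 42) = 42
n2-1 (Quinn): min(28, 42) = 28
n2-2-1 (Mika): max(1, 6, -29, -3) = 6
n2-2-2 (Mika): max(13, -38, 5) = 13
n2-2-3 (Mika): max(-41, 39, 26) = 39
n2-2-4 (Mika): max(26, 9) = 26
n2-2 (Quinn): min(6, 13, 39, 26) = 6
n2 (Mika): max(28, 6) = 28
r (Quinn): min(13, 28) = 13
Quinn at r wants the lowest of {n1=13, n2=28}, so chooses n1.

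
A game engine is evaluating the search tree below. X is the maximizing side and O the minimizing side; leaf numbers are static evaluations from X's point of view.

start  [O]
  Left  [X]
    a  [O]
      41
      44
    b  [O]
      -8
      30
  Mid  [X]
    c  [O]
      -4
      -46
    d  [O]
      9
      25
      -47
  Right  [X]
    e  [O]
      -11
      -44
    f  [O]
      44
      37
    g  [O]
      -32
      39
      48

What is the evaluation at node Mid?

-46

c (O): min(-4, -46) = -46
d (O): min(9, 25, -47) = -47
Mid (X): max(-46, -47) = -46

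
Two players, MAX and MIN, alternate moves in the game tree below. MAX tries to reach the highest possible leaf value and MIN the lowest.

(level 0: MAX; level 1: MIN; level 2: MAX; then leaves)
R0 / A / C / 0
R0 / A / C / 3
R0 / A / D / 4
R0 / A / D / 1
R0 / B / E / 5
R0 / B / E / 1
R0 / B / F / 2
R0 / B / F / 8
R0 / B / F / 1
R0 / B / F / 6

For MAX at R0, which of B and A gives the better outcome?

E (MAX): max(5, 1) = 5
F (MAX): max(2, 8, 1, 6) = 8
B (MIN): min(5, 8) = 5
C (MAX): max(0, 3) = 3
D (MAX): max(4, 1) = 4
A (MIN): min(3, 4) = 3
MAX prefers the higher value; B=5, A=3. B is better since 5 > 3.

B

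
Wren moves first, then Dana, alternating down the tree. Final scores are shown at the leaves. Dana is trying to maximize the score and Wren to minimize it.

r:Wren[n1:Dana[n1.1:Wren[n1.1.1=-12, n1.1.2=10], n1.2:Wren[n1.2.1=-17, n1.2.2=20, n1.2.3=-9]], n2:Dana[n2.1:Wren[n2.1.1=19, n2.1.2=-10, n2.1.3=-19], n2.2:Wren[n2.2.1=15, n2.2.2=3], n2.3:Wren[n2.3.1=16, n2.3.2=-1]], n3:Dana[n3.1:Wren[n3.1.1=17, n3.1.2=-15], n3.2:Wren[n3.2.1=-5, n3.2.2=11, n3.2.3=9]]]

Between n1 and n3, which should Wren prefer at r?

n1.1 (Wren): min(-12, 10) = -12
n1.2 (Wren): min(-17, 20, -9) = -17
n1 (Dana): max(-12, -17) = -12
n3.1 (Wren): min(17, -15) = -15
n3.2 (Wren): min(-5, 11, 9) = -5
n3 (Dana): max(-15, -5) = -5
Wren prefers the lower value; n1=-12, n3=-5. n1 is better since -12 < -5.

n1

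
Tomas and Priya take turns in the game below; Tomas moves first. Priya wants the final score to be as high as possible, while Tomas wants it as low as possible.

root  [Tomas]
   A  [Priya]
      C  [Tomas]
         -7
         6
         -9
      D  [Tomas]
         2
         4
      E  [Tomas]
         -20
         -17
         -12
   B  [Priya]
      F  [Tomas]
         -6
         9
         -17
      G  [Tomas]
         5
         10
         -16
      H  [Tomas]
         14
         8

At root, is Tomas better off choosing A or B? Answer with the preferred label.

C (Tomas): min(-7, 6, -9) = -9
D (Tomas): min(2, 4) = 2
E (Tomas): min(-20, -17, -12) = -20
A (Priya): max(-9, 2, -20) = 2
F (Tomas): min(-6, 9, -17) = -17
G (Tomas): min(5, 10, -16) = -16
H (Tomas): min(14, 8) = 8
B (Priya): max(-17, -16, 8) = 8
Tomas prefers the lower value; A=2, B=8. A is better since 2 < 8.

A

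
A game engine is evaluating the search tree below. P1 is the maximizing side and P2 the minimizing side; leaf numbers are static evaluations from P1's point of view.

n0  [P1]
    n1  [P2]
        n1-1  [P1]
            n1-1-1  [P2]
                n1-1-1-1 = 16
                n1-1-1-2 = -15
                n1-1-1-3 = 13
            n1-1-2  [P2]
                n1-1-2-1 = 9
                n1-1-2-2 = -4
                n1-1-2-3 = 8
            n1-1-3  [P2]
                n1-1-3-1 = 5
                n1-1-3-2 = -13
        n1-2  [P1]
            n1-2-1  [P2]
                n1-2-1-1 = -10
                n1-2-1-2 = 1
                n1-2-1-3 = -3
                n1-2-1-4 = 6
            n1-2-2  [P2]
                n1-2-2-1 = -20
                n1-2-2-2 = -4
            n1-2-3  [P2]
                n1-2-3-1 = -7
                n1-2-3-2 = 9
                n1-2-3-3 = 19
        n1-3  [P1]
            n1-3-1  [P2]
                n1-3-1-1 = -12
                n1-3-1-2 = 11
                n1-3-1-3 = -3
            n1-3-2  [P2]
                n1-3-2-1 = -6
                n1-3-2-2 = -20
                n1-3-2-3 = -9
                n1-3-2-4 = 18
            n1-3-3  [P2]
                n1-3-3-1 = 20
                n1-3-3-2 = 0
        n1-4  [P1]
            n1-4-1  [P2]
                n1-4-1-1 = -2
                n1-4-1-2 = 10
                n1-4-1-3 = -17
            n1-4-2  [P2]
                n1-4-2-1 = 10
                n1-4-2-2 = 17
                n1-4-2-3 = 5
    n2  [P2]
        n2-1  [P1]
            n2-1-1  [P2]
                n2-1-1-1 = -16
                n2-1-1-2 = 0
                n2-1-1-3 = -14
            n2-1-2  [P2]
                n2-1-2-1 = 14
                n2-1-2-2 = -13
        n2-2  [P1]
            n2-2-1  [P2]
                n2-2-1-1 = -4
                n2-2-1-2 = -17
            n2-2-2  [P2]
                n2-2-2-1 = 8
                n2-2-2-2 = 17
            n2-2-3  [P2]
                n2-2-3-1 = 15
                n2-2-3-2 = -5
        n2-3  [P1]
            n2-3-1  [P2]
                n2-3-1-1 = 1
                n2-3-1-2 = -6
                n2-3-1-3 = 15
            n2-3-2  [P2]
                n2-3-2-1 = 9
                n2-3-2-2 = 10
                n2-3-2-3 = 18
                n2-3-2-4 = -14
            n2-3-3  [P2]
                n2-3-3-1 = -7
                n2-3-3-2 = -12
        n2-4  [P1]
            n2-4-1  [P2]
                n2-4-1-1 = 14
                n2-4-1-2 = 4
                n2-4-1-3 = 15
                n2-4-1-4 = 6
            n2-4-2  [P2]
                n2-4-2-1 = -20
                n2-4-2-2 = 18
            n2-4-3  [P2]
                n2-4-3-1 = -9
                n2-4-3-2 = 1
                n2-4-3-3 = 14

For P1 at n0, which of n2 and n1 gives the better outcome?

n1

n2-1-1 (P2): min(-16, 0, -14) = -16
n2-1-2 (P2): min(14, -13) = -13
n2-1 (P1): max(-16, -13) = -13
n2-2-1 (P2): min(-4, -17) = -17
n2-2-2 (P2): min(8, 17) = 8
n2-2-3 (P2): min(15, -5) = -5
n2-2 (P1): max(-17, 8, -5) = 8
n2-3-1 (P2): min(1, -6, 15) = -6
n2-3-2 (P2): min(9, 10, 18, -14) = -14
n2-3-3 (P2): min(-7, -12) = -12
n2-3 (P1): max(-6, -14, -12) = -6
n2-4-1 (P2): min(14, 4, 15, 6) = 4
n2-4-2 (P2): min(-20, 18) = -20
n2-4-3 (P2): min(-9, 1, 14) = -9
n2-4 (P1): max(4, -20, -9) = 4
n2 (P2): min(-13, 8, -6, 4) = -13
n1-1-1 (P2): min(16, -15, 13) = -15
n1-1-2 (P2): min(9, -4, 8) = -4
n1-1-3 (P2): min(5, -13) = -13
n1-1 (P1): max(-15, -4, -13) = -4
n1-2-1 (P2): min(-10, 1, -3, 6) = -10
n1-2-2 (P2): min(-20, -4) = -20
n1-2-3 (P2): min(-7, 9, 19) = -7
n1-2 (P1): max(-10, -20, -7) = -7
n1-3-1 (P2): min(-12, 11, -3) = -12
n1-3-2 (P2): min(-6, -20, -9, 18) = -20
n1-3-3 (P2): min(20, 0) = 0
n1-3 (P1): max(-12, -20, 0) = 0
n1-4-1 (P2): min(-2, 10, -17) = -17
n1-4-2 (P2): min(10, 17, 5) = 5
n1-4 (P1): max(-17, 5) = 5
n1 (P2): min(-4, -7, 0, 5) = -7
P1 prefers the higher value; n2=-13, n1=-7. n1 is better since -7 > -13.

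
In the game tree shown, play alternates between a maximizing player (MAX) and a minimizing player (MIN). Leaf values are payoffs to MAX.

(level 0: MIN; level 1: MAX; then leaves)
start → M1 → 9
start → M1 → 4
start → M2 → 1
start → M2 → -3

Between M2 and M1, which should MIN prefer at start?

M2

M2 (MAX): max(1, -3) = 1
M1 (MAX): max(9, 4) = 9
MIN prefers the lower value; M2=1, M1=9. M2 is better since 1 < 9.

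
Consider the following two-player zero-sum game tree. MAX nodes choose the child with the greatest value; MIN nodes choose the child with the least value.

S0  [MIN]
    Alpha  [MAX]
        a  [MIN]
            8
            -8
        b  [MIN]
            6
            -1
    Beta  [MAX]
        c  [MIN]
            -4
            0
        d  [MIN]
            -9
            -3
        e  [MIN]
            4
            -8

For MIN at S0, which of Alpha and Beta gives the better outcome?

a (MIN): min(8, -8) = -8
b (MIN): min(6, -1) = -1
Alpha (MAX): max(-8, -1) = -1
c (MIN): min(-4, 0) = -4
d (MIN): min(-9, -3) = -9
e (MIN): min(4, -8) = -8
Beta (MAX): max(-4, -9, -8) = -4
MIN prefers the lower value; Alpha=-1, Beta=-4. Beta is better since -4 < -1.

Beta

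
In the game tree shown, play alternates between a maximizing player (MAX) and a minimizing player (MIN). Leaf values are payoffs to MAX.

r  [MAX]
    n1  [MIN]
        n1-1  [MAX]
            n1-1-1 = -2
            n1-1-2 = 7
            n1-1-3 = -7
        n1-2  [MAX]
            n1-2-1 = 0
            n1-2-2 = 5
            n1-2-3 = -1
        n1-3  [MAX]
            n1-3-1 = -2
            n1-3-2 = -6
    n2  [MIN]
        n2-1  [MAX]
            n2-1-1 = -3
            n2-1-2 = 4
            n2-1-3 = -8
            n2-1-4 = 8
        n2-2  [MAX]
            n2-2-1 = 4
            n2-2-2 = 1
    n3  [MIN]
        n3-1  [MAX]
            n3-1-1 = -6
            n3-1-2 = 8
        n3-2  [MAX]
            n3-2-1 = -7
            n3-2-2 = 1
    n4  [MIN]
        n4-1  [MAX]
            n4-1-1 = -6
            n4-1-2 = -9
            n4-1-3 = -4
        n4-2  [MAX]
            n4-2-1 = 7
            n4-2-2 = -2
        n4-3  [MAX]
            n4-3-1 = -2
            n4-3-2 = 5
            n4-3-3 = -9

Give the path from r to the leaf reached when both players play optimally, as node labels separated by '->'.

n1-1 (MAX): max(-2, 7, -7) = 7
n1-2 (MAX): max(0, 5, -1) = 5
n1-3 (MAX): max(-2, -6) = -2
n1 (MIN): min(7, 5, -2) = -2
n2-1 (MAX): max(-3, 4, -8, 8) = 8
n2-2 (MAX): max(4, 1) = 4
n2 (MIN): min(8, 4) = 4
n3-1 (MAX): max(-6, 8) = 8
n3-2 (MAX): max(-7, 1) = 1
n3 (MIN): min(8, 1) = 1
n4-1 (MAX): max(-6, -9, -4) = -4
n4-2 (MAX): max(7, -2) = 7
n4-3 (MAX): max(-2, 5, -9) = 5
n4 (MIN): min(-4, 7, 5) = -4
r (MAX): max(-2, 4, 1, -4) = 4
At r, MAX picks n2 (highest: 4).
At n2, MIN picks n2-2 (lowest: 4).
At n2-2, MAX picks n2-2-1 (highest: 4).
Terminal value 4.

r -> n2 -> n2-2 -> n2-2-1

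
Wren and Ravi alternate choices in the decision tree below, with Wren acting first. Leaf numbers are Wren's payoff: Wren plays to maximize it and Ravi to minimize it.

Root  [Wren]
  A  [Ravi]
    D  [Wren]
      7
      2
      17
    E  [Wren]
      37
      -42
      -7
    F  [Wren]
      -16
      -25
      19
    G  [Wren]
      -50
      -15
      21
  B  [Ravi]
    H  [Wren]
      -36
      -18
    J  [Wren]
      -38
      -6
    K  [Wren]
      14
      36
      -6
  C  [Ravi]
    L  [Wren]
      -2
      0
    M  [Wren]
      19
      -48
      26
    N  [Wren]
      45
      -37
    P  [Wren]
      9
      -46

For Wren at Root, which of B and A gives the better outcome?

H (Wren): max(-36, -18) = -18
J (Wren): max(-38, -6) = -6
K (Wren): max(14, 36, -6) = 36
B (Ravi): min(-18, -6, 36) = -18
D (Wren): max(7, 2, 17) = 17
E (Wren): max(37, -42, -7) = 37
F (Wren): max(-16, -25, 19) = 19
G (Wren): max(-50, -15, 21) = 21
A (Ravi): min(17, 37, 19, 21) = 17
Wren prefers the higher value; B=-18, A=17. A is better since 17 > -18.

A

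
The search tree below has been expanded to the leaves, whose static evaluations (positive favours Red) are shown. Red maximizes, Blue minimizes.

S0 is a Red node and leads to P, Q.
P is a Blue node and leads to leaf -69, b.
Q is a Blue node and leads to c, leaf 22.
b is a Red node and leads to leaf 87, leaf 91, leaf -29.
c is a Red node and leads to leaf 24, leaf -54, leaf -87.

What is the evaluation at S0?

b (Red): max(87, 91, -29) = 91
P (Blue): min(-69, 91) = -69
c (Red): max(24, -54, -87) = 24
Q (Blue): min(24, 22) = 22
S0 (Red): max(-69, 22) = 22

22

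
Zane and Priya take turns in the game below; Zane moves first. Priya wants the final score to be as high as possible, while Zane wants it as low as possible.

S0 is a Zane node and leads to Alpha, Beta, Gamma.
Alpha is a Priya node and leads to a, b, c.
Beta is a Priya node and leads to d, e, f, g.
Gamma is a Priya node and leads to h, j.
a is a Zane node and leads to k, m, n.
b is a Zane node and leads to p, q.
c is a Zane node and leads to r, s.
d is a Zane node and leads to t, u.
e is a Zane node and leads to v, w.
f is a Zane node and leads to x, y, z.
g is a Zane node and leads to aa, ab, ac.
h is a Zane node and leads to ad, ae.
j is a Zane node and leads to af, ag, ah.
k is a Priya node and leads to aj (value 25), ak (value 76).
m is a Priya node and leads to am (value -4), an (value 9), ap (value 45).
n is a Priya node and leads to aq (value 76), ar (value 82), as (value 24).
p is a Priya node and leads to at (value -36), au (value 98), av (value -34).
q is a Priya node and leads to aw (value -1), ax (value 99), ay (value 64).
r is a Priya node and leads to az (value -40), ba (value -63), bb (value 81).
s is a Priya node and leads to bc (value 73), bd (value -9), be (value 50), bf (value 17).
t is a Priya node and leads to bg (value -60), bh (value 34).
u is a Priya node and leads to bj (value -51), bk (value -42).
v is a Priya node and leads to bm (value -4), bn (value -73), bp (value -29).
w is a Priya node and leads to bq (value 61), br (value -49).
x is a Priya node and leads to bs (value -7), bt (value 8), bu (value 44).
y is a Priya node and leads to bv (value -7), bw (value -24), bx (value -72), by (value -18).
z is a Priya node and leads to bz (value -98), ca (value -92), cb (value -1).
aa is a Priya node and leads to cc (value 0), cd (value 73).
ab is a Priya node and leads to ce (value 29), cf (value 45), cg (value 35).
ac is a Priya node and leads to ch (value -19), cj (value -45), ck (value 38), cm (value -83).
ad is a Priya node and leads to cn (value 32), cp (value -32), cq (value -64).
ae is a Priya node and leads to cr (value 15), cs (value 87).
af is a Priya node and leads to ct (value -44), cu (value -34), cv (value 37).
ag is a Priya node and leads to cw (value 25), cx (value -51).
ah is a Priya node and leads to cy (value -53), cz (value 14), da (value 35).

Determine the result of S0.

32

k (Priya): max(25, 76) = 76
m (Priya): max(-4, 9, 45) = 45
n (Priya): max(76, 82, 24) = 82
a (Zane): min(76, 45, 82) = 45
p (Priya): max(-36, 98, -34) = 98
q (Priya): max(-1, 99, 64) = 99
b (Zane): min(98, 99) = 98
r (Priya): max(-40, -63, 81) = 81
s (Priya): max(73, -9, 50, 17) = 73
c (Zane): min(81, 73) = 73
Alpha (Priya): max(45, 98, 73) = 98
t (Priya): max(-60, 34) = 34
u (Priya): max(-51, -42) = -42
d (Zane): min(34, -42) = -42
v (Priya): max(-4, -73, -29) = -4
w (Priya): max(61, -49) = 61
e (Zane): min(-4, 61) = -4
x (Priya): max(-7, 8, 44) = 44
y (Priya): max(-7, -24, -72, -18) = -7
z (Priya): max(-98, -92, -1) = -1
f (Zane): min(44, -7, -1) = -7
aa (Priya): max(0, 73) = 73
ab (Priya): max(29, 45, 35) = 45
ac (Priya): max(-19, -45, 38, -83) = 38
g (Zane): min(73, 45, 38) = 38
Beta (Priya): max(-42, -4, -7, 38) = 38
ad (Priya): max(32, -32, -64) = 32
ae (Priya): max(15, 87) = 87
h (Zane): min(32, 87) = 32
af (Priya): max(-44, -34, 37) = 37
ag (Priya): max(25, -51) = 25
ah (Priya): max(-53, 14, 35) = 35
j (Zane): min(37, 25, 35) = 25
Gamma (Priya): max(32, 25) = 32
S0 (Zane): min(98, 38, 32) = 32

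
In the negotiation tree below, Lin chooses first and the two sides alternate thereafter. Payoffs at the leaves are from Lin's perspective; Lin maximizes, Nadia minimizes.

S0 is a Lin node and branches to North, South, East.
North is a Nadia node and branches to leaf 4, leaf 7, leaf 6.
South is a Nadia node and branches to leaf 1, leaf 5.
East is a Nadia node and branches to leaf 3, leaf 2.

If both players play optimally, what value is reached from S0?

4

North (Nadia): min(4, 7, 6) = 4
South (Nadia): min(1, 5) = 1
East (Nadia): min(3, 2) = 2
S0 (Lin): max(4, 1, 2) = 4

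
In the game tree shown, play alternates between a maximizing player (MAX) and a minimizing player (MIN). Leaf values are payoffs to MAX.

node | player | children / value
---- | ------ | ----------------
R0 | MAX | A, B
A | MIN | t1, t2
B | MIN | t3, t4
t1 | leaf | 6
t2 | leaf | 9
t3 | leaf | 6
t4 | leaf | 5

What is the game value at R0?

6

A (MIN): min(6, 9) = 6
B (MIN): min(6, 5) = 5
R0 (MAX): max(6, 5) = 6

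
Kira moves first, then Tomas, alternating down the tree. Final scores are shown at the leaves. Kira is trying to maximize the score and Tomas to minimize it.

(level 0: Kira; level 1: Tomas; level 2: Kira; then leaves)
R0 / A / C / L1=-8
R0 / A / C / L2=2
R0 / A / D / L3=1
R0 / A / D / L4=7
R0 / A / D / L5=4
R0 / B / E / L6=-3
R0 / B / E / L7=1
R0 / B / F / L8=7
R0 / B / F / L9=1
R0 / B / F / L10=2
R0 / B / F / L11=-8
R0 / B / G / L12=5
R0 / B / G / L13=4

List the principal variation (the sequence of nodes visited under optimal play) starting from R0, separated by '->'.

C (Kira): max(-8, 2) = 2
D (Kira): max(1, 7, 4) = 7
A (Tomas): min(2, 7) = 2
E (Kira): max(-3, 1) = 1
F (Kira): max(7, 1, 2, -8) = 7
G (Kira): max(5, 4) = 5
B (Tomas): min(1, 7, 5) = 1
R0 (Kira): max(2, 1) = 2
At R0, Kira picks A (highest: 2).
At A, Tomas picks C (lowest: 2).
At C, Kira picks L2 (highest: 2).
Terminal value 2.

R0 -> A -> C -> L2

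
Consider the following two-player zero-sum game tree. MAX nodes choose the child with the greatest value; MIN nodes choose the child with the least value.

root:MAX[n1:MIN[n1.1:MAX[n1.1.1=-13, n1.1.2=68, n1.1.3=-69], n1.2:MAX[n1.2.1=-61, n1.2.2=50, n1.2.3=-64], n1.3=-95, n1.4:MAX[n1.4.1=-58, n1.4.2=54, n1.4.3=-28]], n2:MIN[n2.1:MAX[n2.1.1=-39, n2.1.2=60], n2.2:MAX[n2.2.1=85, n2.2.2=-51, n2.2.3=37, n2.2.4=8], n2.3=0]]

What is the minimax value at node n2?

n2.1 (MAX): max(-39, 60) = 60
n2.2 (MAX): max(85, -51, 37, 8) = 85
n2 (MIN): min(60, 85, 0) = 0

0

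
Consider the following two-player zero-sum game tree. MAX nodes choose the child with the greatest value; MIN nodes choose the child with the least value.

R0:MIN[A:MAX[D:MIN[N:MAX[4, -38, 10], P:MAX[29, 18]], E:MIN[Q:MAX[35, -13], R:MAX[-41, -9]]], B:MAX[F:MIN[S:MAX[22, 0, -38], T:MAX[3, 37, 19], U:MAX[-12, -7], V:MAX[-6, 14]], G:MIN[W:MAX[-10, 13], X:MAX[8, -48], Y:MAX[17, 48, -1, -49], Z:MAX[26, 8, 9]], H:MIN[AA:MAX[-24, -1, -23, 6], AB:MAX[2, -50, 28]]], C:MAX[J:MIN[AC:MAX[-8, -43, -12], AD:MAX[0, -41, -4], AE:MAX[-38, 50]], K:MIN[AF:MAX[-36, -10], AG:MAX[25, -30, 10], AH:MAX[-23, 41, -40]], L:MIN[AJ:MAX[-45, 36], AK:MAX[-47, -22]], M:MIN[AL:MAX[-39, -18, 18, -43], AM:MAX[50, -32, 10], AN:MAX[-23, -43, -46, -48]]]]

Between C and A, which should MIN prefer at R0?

C

AC (MAX): max(-8, -43, -12) = -8
AD (MAX): max(0, -41, -4) = 0
AE (MAX): max(-38, 50) = 50
J (MIN): min(-8, 0, 50) = -8
AF (MAX): max(-36, -10) = -10
AG (MAX): max(25, -30, 10) = 25
AH (MAX): max(-23, 41, -40) = 41
K (MIN): min(-10, 25, 41) = -10
AJ (MAX): max(-45, 36) = 36
AK (MAX): max(-47, -22) = -22
L (MIN): min(36, -22) = -22
AL (MAX): max(-39, -18, 18, -43) = 18
AM (MAX): max(50, -32, 10) = 50
AN (MAX): max(-23, -43, -46, -48) = -23
M (MIN): min(18, 50, -23) = -23
C (MAX): max(-8, -10, -22, -23) = -8
N (MAX): max(4, -38, 10) = 10
P (MAX): max(29, 18) = 29
D (MIN): min(10, 29) = 10
Q (MAX): max(35, -13) = 35
R (MAX): max(-41, -9) = -9
E (MIN): min(35, -9) = -9
A (MAX): max(10, -9) = 10
MIN prefers the lower value; C=-8, A=10. C is better since -8 < 10.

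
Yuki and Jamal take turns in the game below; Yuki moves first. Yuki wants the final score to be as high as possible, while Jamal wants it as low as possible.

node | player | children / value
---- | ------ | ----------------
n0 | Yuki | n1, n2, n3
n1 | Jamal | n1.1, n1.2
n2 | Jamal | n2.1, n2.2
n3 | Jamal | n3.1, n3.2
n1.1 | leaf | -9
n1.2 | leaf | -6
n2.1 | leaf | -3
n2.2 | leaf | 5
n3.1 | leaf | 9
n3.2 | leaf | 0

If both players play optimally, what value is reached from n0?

n1 (Jamal): min(-9, -6) = -9
n2 (Jamal): min(-3, 5) = -3
n3 (Jamal): min(9, 0) = 0
n0 (Yuki): max(-9, -3, 0) = 0

0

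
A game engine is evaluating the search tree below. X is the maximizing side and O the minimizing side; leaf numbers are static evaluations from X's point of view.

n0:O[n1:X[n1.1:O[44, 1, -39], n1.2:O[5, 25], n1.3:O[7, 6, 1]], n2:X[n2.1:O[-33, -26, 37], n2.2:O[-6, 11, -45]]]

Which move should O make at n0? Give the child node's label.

n2

n1.1 (O): min(44, 1, -39) = -39
n1.2 (O): min(5, 25) = 5
n1.3 (O): min(7, 6, 1) = 1
n1 (X): max(-39, 5, 1) = 5
n2.1 (O): min(-33, -26, 37) = -33
n2.2 (O): min(-6, 11, -45) = -45
n2 (X): max(-33, -45) = -33
n0 (O): min(5, -33) = -33
O at n0 wants the lowest of {n1=5, n2=-33}, so chooses n2.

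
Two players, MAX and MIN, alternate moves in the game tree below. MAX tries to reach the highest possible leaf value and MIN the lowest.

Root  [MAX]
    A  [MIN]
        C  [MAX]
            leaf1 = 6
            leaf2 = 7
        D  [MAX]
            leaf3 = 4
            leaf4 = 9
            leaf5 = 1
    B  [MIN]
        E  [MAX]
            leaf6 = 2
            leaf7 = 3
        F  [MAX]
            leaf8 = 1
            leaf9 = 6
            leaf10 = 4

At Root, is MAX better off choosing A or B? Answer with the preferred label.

A

C (MAX): max(6, 7) = 7
D (MAX): max(4, 9, 1) = 9
A (MIN): min(7, 9) = 7
E (MAX): max(2, 3) = 3
F (MAX): max(1, 6, 4) = 6
B (MIN): min(3, 6) = 3
MAX prefers the higher value; A=7, B=3. A is better since 7 > 3.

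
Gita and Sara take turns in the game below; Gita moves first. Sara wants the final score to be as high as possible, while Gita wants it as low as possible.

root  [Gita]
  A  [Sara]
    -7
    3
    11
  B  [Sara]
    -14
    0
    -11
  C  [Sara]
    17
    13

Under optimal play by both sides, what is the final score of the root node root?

0

A (Sara): max(-7, 3, 11) = 11
B (Sara): max(-14, 0, -11) = 0
C (Sara): max(17, 13) = 17
root (Gita): min(11, 0, 17) = 0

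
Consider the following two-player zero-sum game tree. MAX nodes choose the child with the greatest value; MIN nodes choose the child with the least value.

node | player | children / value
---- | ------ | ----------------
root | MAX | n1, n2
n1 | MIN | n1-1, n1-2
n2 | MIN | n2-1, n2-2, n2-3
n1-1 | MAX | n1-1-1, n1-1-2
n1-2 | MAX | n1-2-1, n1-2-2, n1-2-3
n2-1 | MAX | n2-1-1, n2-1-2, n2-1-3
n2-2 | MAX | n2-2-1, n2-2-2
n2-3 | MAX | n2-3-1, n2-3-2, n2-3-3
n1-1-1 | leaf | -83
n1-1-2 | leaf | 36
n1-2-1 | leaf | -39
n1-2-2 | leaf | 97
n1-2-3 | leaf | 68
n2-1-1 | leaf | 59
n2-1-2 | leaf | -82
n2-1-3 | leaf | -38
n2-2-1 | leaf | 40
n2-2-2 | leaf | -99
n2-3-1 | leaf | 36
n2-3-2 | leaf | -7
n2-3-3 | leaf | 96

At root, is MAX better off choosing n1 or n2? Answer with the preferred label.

n2

n1-1 (MAX): max(-83, 36) = 36
n1-2 (MAX): max(-39, 97, 68) = 97
n1 (MIN): min(36, 97) = 36
n2-1 (MAX): max(59, -82, -38) = 59
n2-2 (MAX): max(40, -99) = 40
n2-3 (MAX): max(36, -7, 96) = 96
n2 (MIN): min(59, 40, 96) = 40
MAX prefers the higher value; n1=36, n2=40. n2 is better since 40 > 36.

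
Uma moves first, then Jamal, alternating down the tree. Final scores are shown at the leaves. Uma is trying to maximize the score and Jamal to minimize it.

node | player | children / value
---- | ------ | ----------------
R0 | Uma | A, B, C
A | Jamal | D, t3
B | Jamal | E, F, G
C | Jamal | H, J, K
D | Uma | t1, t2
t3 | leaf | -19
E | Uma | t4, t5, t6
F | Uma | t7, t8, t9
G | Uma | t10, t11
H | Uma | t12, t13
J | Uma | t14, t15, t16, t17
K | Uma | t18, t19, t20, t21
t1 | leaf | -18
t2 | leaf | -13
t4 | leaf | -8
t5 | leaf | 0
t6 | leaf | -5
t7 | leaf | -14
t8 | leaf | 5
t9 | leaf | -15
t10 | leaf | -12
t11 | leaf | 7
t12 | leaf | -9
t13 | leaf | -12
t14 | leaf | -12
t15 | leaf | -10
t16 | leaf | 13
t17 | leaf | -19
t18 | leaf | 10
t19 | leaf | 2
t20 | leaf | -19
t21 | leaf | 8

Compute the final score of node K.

K (Uma): max(10, 2, -19, 8) = 10

10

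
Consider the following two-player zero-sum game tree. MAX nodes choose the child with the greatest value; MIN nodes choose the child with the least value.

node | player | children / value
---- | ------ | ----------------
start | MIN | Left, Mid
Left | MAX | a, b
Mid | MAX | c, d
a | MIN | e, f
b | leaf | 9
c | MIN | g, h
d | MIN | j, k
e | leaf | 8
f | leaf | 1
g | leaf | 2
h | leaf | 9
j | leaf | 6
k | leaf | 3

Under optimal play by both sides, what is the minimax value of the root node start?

3

a (MIN): min(8, 1) = 1
Left (MAX): max(1, 9) = 9
c (MIN): min(2, 9) = 2
d (MIN): min(6, 3) = 3
Mid (MAX): max(2, 3) = 3
start (MIN): min(9, 3) = 3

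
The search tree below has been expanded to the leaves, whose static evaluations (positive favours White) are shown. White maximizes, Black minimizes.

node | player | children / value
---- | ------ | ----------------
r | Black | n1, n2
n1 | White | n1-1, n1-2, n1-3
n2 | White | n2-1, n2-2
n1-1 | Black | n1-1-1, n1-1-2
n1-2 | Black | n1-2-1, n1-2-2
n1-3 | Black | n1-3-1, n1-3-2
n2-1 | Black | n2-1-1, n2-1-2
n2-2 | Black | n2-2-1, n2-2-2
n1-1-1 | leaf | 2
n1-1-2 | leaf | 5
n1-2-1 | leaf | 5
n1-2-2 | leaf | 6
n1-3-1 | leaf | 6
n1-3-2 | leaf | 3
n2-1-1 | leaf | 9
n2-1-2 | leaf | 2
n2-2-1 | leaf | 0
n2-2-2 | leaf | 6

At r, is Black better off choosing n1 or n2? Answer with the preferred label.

n2

n1-1 (Black): min(2, 5) = 2
n1-2 (Black): min(5, 6) = 5
n1-3 (Black): min(6, 3) = 3
n1 (White): max(2, 5, 3) = 5
n2-1 (Black): min(9, 2) = 2
n2-2 (Black): min(0, 6) = 0
n2 (White): max(2, 0) = 2
Black prefers the lower value; n1=5, n2=2. n2 is better since 2 < 5.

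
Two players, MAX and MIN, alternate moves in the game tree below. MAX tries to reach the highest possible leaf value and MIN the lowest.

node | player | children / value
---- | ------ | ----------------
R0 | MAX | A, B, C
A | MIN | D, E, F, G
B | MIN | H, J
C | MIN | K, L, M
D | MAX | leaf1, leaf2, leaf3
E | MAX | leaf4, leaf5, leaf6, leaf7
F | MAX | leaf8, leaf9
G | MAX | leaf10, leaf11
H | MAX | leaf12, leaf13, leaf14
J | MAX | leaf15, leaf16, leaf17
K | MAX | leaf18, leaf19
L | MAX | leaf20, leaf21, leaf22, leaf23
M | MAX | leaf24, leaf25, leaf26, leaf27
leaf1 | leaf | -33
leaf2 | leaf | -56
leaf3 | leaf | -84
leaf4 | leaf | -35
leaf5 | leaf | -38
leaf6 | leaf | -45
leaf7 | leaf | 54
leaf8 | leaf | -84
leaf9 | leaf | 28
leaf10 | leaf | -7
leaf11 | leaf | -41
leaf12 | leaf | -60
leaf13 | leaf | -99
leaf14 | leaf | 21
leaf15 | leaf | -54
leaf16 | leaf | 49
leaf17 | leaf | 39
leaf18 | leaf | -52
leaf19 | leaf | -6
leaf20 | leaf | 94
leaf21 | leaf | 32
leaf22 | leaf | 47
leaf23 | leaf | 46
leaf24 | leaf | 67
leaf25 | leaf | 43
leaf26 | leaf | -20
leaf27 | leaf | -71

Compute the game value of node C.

-6

K (MAX): max(-52, -6) = -6
L (MAX): max(94, 32, 47, 46) = 94
M (MAX): max(67, 43, -20, -71) = 67
C (MIN): min(-6, 94, 67) = -6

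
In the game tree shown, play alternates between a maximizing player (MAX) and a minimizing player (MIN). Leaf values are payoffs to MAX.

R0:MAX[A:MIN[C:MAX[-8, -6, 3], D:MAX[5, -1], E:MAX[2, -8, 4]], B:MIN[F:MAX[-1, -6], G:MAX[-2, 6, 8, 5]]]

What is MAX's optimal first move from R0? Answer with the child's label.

C (MAX): max(-8, -6, 3) = 3
D (MAX): max(5, -1) = 5
E (MAX): max(2, -8, 4) = 4
A (MIN): min(3, 5, 4) = 3
F (MAX): max(-1, -6) = -1
G (MAX): max(-2, 6, 8, 5) = 8
B (MIN): min(-1, 8) = -1
R0 (MAX): max(3, -1) = 3
MAX at R0 wants the highest of {A=3, B=-1}, so chooses A.

A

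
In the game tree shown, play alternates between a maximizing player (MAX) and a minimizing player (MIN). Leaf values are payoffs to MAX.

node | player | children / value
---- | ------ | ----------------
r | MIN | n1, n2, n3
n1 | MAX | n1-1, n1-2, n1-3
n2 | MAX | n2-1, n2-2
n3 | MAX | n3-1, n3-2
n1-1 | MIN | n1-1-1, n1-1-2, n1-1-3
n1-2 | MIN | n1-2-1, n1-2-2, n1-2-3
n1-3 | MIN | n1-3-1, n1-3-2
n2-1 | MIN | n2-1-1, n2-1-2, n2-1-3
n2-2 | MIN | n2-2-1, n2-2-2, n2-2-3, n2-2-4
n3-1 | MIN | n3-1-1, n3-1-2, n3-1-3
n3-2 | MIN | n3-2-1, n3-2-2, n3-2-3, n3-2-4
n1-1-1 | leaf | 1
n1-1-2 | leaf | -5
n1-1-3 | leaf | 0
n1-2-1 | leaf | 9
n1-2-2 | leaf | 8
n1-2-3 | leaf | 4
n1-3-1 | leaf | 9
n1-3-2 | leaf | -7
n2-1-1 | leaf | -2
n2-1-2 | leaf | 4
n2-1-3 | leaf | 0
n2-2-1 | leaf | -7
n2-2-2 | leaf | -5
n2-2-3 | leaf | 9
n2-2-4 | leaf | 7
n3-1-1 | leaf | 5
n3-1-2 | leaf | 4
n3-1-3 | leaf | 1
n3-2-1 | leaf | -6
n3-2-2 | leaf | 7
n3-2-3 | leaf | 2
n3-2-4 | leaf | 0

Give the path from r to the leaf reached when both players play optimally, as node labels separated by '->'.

r -> n2 -> n2-1 -> n2-1-1

n1-1 (MIN): min(1, -5, 0) = -5
n1-2 (MIN): min(9, 8, 4) = 4
n1-3 (MIN): min(9, -7) = -7
n1 (MAX): max(-5, 4, -7) = 4
n2-1 (MIN): min(-2, 4, 0) = -2
n2-2 (MIN): min(-7, -5, 9, 7) = -7
n2 (MAX): max(-2, -7) = -2
n3-1 (MIN): min(5, 4, 1) = 1
n3-2 (MIN): min(-6, 7, 2, 0) = -6
n3 (MAX): max(1, -6) = 1
r (MIN): min(4, -2, 1) = -2
At r, MIN picks n2 (lowest: -2).
At n2, MAX picks n2-1 (highest: -2).
At n2-1, MIN picks n2-1-1 (lowest: -2).
Terminal value -2.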